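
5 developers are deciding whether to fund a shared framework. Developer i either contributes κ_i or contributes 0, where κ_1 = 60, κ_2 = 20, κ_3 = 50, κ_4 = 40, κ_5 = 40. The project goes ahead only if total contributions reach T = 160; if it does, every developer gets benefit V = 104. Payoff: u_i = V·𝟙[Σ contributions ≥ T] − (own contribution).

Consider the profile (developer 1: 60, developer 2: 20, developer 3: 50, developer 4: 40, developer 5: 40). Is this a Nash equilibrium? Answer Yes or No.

Total = 210 ≥ 160: provided.
Developer 1 (pledges 60, payoff 44): dropping to 0 → total 150, payoff 0. No gain.
Developer 2 (pledges 20, payoff 84): dropping to 0 → total 190, payoff 104. Profitable deviation.

No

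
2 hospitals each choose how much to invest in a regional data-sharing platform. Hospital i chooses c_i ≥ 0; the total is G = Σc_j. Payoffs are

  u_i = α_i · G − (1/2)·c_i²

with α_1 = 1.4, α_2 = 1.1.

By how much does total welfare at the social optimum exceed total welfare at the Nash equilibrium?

1.585

Hospital i's FOC: ∂u_i/∂c_i = α_i − c_i = 0, so c_i* = α_i.
NE contributions = (1.4, 1.1); G = 2.5.
W^NE = (Σα)·G − ½Σα_i² = 2.5² − ½·3.17 = 4.665.
Planner sets c_i = Σα_j = 2.5 for every i, so G^SO = 2·2.5 = 5.
W^SO = (Σα)·G^SO − ½·2·(Σα)² = (2/2)·2.5² = 6.25.
Deadweight loss = W^SO − W^NE = 1.585.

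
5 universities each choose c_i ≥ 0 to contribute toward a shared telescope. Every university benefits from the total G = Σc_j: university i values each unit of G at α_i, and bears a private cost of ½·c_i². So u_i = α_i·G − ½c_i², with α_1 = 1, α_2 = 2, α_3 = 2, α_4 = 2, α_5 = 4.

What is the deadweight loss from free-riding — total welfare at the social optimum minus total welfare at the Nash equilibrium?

196

University i's FOC: ∂u_i/∂c_i = α_i − c_i = 0, so c_i* = α_i.
NE contributions = (1, 2, 2, 2, 4); G = 11.
W^NE = (Σα)·G − ½Σα_i² = 11² − ½·29 = 106.5.
Planner sets c_i = Σα_j = 11 for every i, so G^SO = 5·11 = 55.
W^SO = (Σα)·G^SO − ½·5·(Σα)² = (5/2)·11² = 302.5.
Deadweight loss = W^SO − W^NE = 196.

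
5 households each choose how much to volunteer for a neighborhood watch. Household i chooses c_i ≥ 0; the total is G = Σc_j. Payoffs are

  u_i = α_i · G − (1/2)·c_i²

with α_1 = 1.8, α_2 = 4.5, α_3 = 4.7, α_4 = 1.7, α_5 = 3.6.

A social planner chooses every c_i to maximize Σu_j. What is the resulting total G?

Planner FOC: ∂(Σu_j)/∂c_i = (Σα_j) − c_i = 0, so c_i^SO = Σα_j = 16.3 for every i; G^SO = 81.5.

81.5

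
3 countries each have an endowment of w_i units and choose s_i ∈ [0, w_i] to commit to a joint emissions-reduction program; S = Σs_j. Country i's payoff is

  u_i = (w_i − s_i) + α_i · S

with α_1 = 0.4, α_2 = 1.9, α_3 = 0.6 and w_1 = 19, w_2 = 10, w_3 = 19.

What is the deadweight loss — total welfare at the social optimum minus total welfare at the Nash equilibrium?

72.2

∂u_i/∂s_i = α_i − 1, so country i contributes w_i if α_i > 1, else 0.
α_i > 1 for i ∈ {2}; NE contributions (0, 10, 0), S = 10.
W^NE = Σw_i − S^NE + (Σα_i)·S^NE = 48 + 1.9·10 = 67.
Planner: ∂(Σu_j)/∂s_i = Σα_j − 1 = 1.9 > 0, so everyone contributes w_i; S^SO = 48, W^SO = 48 + 1.9·48 = 139.2.
Deadweight loss = 72.2.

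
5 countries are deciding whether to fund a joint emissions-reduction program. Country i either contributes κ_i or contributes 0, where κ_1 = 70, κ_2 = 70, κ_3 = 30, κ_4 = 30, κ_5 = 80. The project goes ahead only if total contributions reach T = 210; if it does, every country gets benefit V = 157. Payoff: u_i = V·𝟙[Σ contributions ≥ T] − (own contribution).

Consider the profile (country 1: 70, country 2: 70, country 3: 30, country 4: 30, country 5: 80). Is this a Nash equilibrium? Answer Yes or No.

Total = 280 ≥ 210: provided.
Country 1 (pledges 70, payoff 87): dropping to 0 → total 210, payoff 157. Profitable deviation.

No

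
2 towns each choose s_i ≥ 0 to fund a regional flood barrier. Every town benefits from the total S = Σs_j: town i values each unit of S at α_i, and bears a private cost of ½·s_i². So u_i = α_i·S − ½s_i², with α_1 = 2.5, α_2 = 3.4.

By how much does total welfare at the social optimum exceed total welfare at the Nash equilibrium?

8.905

Town i's FOC: ∂u_i/∂s_i = α_i − s_i = 0, so s_i* = α_i.
NE contributions = (2.5, 3.4); S = 5.9.
W^NE = (Σα)·S − ½Σα_i² = 5.9² − ½·17.81 = 25.905.
Planner sets s_i = Σα_j = 5.9 for every i, so S^SO = 2·5.9 = 11.8.
W^SO = (Σα)·S^SO − ½·2·(Σα)² = (2/2)·5.9² = 34.81.
Deadweight loss = W^SO − W^NE = 8.905.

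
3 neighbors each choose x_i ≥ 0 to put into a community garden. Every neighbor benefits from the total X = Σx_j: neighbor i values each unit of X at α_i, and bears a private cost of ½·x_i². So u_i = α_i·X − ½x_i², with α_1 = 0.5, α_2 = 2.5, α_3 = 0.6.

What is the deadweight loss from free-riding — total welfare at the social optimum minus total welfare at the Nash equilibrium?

9.91

Neighbor i's FOC: ∂u_i/∂x_i = α_i − x_i = 0, so x_i* = α_i.
NE contributions = (0.5, 2.5, 0.6); X = 3.6.
W^NE = (Σα)·X − ½Σα_i² = 3.6² − ½·6.86 = 9.53.
Planner sets x_i = Σα_j = 3.6 for every i, so X^SO = 3·3.6 = 10.8.
W^SO = (Σα)·X^SO − ½·3·(Σα)² = (3/2)·3.6² = 19.44.
Deadweight loss = W^SO − W^NE = 9.91.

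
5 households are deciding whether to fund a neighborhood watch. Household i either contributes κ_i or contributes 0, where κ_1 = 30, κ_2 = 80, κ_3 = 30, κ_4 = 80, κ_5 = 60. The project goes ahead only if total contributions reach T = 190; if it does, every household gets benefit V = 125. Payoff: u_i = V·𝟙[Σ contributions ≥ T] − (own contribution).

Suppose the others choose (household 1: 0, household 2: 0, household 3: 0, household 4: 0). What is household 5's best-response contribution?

0

Others' total = 0. Even contributing 60 gives 60 < 190: no benefit either way.
Best response: 0.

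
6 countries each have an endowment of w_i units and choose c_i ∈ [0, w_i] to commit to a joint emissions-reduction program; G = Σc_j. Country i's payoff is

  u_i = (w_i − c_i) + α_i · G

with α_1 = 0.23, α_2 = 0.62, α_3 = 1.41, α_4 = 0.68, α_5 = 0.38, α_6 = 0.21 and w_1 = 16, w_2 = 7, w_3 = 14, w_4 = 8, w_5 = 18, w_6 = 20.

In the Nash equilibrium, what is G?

∂u_i/∂c_i = α_i − 1, so country i contributes w_i if α_i > 1, else 0.
α_i > 1 for i ∈ {3}; NE contributions (0, 0, 14, 0, 0, 0), G = 14.

14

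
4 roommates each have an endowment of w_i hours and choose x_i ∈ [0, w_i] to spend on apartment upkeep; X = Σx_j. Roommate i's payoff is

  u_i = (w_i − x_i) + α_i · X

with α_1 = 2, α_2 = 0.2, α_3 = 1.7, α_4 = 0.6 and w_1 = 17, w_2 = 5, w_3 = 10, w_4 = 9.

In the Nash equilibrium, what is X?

27

∂u_i/∂x_i = α_i − 1, so roommate i contributes w_i if α_i > 1, else 0.
α_i > 1 for i ∈ {1, 3}; NE contributions (17, 0, 10, 0), X = 27.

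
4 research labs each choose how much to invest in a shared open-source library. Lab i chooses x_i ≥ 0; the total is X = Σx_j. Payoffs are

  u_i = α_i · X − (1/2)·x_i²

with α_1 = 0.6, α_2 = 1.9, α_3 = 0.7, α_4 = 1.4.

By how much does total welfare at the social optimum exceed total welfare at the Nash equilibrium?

24.37

Lab i's FOC: ∂u_i/∂x_i = α_i − x_i = 0, so x_i* = α_i.
NE contributions = (0.6, 1.9, 0.7, 1.4); X = 4.6.
W^NE = (Σα)·X − ½Σα_i² = 4.6² − ½·6.42 = 17.95.
Planner sets x_i = Σα_j = 4.6 for every i, so X^SO = 4·4.6 = 18.4.
W^SO = (Σα)·X^SO − ½·4·(Σα)² = (4/2)·4.6² = 42.32.
Deadweight loss = W^SO − W^NE = 24.37.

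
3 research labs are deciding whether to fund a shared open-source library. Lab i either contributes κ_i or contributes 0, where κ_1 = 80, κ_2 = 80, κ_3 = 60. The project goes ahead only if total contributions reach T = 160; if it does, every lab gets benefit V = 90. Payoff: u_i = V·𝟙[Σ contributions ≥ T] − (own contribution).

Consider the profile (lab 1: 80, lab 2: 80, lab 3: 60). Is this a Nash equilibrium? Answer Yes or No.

No

Total = 220 ≥ 160: provided.
Lab 1 (pledges 80, payoff 10): dropping to 0 → total 140, payoff 0. No gain.
Lab 2 (pledges 80, payoff 10): dropping to 0 → total 140, payoff 0. No gain.
Lab 3 (pledges 60, payoff 30): dropping to 0 → total 160, payoff 90. Profitable deviation.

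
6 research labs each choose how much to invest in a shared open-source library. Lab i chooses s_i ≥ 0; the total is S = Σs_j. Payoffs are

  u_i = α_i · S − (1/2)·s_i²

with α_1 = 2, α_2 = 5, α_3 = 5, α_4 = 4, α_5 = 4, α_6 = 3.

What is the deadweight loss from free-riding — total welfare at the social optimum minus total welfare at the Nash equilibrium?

1105.5

Lab i's FOC: ∂u_i/∂s_i = α_i − s_i = 0, so s_i* = α_i.
NE contributions = (2, 5, 5, 4, 4, 3); S = 23.
W^NE = (Σα)·S − ½Σα_i² = 23² − ½·95 = 481.5.
Planner sets s_i = Σα_j = 23 for every i, so S^SO = 6·23 = 138.
W^SO = (Σα)·S^SO − ½·6·(Σα)² = (6/2)·23² = 1587.
Deadweight loss = W^SO − W^NE = 1105.5.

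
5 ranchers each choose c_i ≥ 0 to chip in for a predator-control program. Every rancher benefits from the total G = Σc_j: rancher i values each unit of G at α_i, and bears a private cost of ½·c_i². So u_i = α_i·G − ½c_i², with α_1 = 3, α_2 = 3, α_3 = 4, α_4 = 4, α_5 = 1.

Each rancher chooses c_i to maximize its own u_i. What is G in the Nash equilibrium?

15

Rancher i's FOC: ∂u_i/∂c_i = α_i − c_i = 0, so c_i* = α_i.
NE contributions = (3, 3, 4, 4, 1); G = 15.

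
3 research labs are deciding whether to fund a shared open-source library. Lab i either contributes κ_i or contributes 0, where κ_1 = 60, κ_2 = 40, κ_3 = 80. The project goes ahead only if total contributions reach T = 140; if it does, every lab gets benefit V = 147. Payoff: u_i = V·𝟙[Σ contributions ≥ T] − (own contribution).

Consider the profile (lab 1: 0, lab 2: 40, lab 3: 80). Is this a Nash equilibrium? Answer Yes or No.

Total = 120 < 140: not provided.
Lab 1 (pledges 0, payoff 0): pledging 60 → total 180, payoff 87. Profitable deviation.

No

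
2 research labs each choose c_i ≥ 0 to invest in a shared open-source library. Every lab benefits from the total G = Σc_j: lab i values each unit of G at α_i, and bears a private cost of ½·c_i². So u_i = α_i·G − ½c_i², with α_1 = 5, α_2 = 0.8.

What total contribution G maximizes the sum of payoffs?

11.6

Planner FOC: ∂(Σu_j)/∂c_i = (Σα_j) − c_i = 0, so c_i^SO = Σα_j = 5.8 for every i; G^SO = 11.6.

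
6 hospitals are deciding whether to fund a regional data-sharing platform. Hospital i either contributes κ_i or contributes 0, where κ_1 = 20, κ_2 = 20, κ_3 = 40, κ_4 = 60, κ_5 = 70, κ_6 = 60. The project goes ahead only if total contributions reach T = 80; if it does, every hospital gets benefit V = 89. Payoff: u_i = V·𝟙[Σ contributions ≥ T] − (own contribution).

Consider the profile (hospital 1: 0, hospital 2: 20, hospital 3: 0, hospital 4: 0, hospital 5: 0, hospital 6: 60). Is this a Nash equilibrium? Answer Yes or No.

Total = 80 ≥ 80: provided.
Hospital 1 (pledges 0, payoff 89): pledging 20 → total 100, payoff 69. No gain.
Hospital 2 (pledges 20, payoff 69): dropping to 0 → total 60, payoff 0. No gain.
Hospital 3 (pledges 0, payoff 89): pledging 40 → total 120, payoff 49. No gain.
Hospital 4 (pledges 0, payoff 89): pledging 60 → total 140, payoff 29. No gain.
Hospital 5 (pledges 0, payoff 89): pledging 70 → total 150, payoff 19. No gain.
Hospital 6 (pledges 60, payoff 29): dropping to 0 → total 20, payoff 0. No gain.

Yes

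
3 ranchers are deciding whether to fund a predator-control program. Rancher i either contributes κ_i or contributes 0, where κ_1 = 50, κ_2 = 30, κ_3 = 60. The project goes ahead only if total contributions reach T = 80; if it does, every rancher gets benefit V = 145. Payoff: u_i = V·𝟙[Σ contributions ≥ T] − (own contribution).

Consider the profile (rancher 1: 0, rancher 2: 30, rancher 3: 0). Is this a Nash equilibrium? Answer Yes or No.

No

Total = 30 < 80: not provided.
Rancher 1 (pledges 0, payoff 0): pledging 50 → total 80, payoff 95. Profitable deviation.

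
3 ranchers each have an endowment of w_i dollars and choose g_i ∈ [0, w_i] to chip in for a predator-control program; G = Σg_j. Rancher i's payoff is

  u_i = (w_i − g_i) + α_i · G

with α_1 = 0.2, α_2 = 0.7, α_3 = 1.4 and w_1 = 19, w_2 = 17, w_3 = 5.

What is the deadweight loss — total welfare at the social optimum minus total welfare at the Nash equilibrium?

∂u_i/∂g_i = α_i − 1, so rancher i contributes w_i if α_i > 1, else 0.
α_i > 1 for i ∈ {3}; NE contributions (0, 0, 5), G = 5.
W^NE = Σw_i − G^NE + (Σα_i)·G^NE = 41 + 1.3·5 = 47.5.
Planner: ∂(Σu_j)/∂g_i = Σα_j − 1 = 1.3 > 0, so everyone contributes w_i; G^SO = 41, W^SO = 41 + 1.3·41 = 94.3.
Deadweight loss = 46.8.

46.8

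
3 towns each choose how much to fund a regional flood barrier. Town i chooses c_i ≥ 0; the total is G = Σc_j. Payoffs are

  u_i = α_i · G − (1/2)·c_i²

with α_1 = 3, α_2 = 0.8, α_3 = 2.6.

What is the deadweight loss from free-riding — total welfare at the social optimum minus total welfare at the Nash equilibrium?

28.68

Town i's FOC: ∂u_i/∂c_i = α_i − c_i = 0, so c_i* = α_i.
NE contributions = (3, 0.8, 2.6); G = 6.4.
W^NE = (Σα)·G − ½Σα_i² = 6.4² − ½·16.4 = 32.76.
Planner sets c_i = Σα_j = 6.4 for every i, so G^SO = 3·6.4 = 19.2.
W^SO = (Σα)·G^SO − ½·3·(Σα)² = (3/2)·6.4² = 61.44.
Deadweight loss = W^SO − W^NE = 28.68.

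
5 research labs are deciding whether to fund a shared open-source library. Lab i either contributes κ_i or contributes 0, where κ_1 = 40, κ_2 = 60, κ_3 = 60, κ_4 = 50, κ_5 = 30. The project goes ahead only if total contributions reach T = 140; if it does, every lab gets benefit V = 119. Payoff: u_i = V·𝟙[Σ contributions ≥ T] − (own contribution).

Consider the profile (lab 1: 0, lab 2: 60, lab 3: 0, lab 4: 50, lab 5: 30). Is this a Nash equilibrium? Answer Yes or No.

Yes

Total = 140 ≥ 140: provided.
Lab 1 (pledges 0, payoff 119): pledging 40 → total 180, payoff 79. No gain.
Lab 2 (pledges 60, payoff 59): dropping to 0 → total 80, payoff 0. No gain.
Lab 3 (pledges 0, payoff 119): pledging 60 → total 200, payoff 59. No gain.
Lab 4 (pledges 50, payoff 69): dropping to 0 → total 90, payoff 0. No gain.
Lab 5 (pledges 30, payoff 89): dropping to 0 → total 110, payoff 0. No gain.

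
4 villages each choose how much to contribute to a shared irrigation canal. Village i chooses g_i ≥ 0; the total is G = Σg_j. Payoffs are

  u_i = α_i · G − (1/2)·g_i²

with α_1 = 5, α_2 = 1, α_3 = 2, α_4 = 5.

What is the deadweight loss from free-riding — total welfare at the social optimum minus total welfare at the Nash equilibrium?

Village i's FOC: ∂u_i/∂g_i = α_i − g_i = 0, so g_i* = α_i.
NE contributions = (5, 1, 2, 5); G = 13.
W^NE = (Σα)·G − ½Σα_i² = 13² − ½·55 = 141.5.
Planner sets g_i = Σα_j = 13 for every i, so G^SO = 4·13 = 52.
W^SO = (Σα)·G^SO − ½·4·(Σα)² = (4/2)·13² = 338.
Deadweight loss = W^SO − W^NE = 196.5.

196.5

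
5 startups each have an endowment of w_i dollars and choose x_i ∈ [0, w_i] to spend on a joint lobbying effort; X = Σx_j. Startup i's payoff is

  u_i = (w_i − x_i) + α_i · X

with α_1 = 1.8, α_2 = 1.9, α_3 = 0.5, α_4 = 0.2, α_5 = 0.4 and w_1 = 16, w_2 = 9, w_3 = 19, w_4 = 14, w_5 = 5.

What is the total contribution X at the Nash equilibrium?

∂u_i/∂x_i = α_i − 1, so startup i contributes w_i if α_i > 1, else 0.
α_i > 1 for i ∈ {1, 2}; NE contributions (16, 9, 0, 0, 0), X = 25.

25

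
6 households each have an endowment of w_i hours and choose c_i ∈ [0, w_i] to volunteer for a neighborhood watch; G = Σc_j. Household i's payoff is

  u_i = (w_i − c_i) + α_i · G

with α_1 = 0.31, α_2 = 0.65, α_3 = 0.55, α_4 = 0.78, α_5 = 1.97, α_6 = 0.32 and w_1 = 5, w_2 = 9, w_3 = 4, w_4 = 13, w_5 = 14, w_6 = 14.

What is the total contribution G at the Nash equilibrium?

∂u_i/∂c_i = α_i − 1, so household i contributes w_i if α_i > 1, else 0.
α_i > 1 for i ∈ {5}; NE contributions (0, 0, 0, 0, 14, 0), G = 14.

14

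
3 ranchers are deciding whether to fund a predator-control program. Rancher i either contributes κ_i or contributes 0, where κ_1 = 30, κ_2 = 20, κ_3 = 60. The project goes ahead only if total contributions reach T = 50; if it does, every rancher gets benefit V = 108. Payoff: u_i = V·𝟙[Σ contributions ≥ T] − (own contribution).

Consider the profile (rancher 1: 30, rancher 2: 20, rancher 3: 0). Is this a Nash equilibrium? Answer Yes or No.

Yes

Total = 50 ≥ 50: provided.
Rancher 1 (pledges 30, payoff 78): dropping to 0 → total 20, payoff 0. No gain.
Rancher 2 (pledges 20, payoff 88): dropping to 0 → total 30, payoff 0. No gain.
Rancher 3 (pledges 0, payoff 108): pledging 60 → total 110, payoff 48. No gain.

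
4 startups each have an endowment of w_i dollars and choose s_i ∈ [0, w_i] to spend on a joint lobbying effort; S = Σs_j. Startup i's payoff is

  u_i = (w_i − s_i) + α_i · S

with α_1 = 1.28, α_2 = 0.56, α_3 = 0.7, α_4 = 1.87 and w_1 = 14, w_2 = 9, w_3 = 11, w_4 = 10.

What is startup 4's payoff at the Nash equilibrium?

44.88

∂u_i/∂s_i = α_i − 1, so startup i contributes w_i if α_i > 1, else 0.
α_i > 1 for i ∈ {1, 4}; NE contributions (14, 0, 0, 10), S = 24.
u_4 = (10 − 10) + 1.87·24 = 44.88.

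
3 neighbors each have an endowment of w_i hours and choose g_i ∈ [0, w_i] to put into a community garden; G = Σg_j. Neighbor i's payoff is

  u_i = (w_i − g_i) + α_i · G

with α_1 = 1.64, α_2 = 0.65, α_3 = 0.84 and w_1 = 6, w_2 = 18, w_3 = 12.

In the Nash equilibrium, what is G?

6

∂u_i/∂g_i = α_i − 1, so neighbor i contributes w_i if α_i > 1, else 0.
α_i > 1 for i ∈ {1}; NE contributions (6, 0, 0), G = 6.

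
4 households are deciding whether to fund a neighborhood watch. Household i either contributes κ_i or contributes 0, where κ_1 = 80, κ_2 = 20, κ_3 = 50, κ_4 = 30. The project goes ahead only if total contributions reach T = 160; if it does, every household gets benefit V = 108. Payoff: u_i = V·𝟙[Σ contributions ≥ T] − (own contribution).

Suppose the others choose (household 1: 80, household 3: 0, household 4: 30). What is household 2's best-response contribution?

Others' total = 110. Even contributing 20 gives 130 < 160: no benefit either way.
Best response: 0.

0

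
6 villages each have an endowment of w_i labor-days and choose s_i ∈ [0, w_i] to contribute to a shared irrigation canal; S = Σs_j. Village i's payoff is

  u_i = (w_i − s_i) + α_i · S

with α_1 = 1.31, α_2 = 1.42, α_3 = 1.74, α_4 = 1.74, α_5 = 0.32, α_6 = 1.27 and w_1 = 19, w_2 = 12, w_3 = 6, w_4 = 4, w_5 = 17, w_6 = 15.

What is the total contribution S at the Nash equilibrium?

∂u_i/∂s_i = α_i − 1, so village i contributes w_i if α_i > 1, else 0.
α_i > 1 for i ∈ {1, 2, 3, 4, 6}; NE contributions (19, 12, 6, 4, 0, 15), S = 56.

56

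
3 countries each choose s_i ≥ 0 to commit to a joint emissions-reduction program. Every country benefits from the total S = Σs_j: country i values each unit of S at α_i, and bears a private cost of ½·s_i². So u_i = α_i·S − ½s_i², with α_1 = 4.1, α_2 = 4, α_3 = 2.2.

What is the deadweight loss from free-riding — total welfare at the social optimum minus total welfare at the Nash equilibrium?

71.87

Country i's FOC: ∂u_i/∂s_i = α_i − s_i = 0, so s_i* = α_i.
NE contributions = (4.1, 4, 2.2); S = 10.3.
W^NE = (Σα)·S − ½Σα_i² = 10.3² − ½·37.65 = 87.265.
Planner sets s_i = Σα_j = 10.3 for every i, so S^SO = 3·10.3 = 30.9.
W^SO = (Σα)·S^SO − ½·3·(Σα)² = (3/2)·10.3² = 159.135.
Deadweight loss = W^SO − W^NE = 71.87.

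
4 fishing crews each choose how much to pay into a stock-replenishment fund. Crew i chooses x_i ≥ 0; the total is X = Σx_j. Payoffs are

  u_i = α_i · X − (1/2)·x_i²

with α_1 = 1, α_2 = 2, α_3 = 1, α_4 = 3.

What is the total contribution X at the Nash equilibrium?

7

Crew i's FOC: ∂u_i/∂x_i = α_i − x_i = 0, so x_i* = α_i.
NE contributions = (1, 2, 1, 3); X = 7.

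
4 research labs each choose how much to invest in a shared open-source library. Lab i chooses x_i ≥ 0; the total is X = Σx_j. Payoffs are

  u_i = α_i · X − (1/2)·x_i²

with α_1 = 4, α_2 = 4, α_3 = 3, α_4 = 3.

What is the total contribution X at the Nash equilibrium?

14

Lab i's FOC: ∂u_i/∂x_i = α_i − x_i = 0, so x_i* = α_i.
NE contributions = (4, 4, 3, 3); X = 14.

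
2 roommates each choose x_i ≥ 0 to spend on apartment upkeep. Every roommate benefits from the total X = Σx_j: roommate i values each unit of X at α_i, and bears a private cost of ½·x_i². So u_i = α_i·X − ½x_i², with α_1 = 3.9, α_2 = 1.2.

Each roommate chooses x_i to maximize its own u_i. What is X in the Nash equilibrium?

5.1

Roommate i's FOC: ∂u_i/∂x_i = α_i − x_i = 0, so x_i* = α_i.
NE contributions = (3.9, 1.2); X = 5.1.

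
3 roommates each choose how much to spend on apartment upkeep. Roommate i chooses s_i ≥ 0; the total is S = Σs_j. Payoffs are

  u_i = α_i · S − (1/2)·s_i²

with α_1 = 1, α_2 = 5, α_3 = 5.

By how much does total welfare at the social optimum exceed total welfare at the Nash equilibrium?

86

Roommate i's FOC: ∂u_i/∂s_i = α_i − s_i = 0, so s_i* = α_i.
NE contributions = (1, 5, 5); S = 11.
W^NE = (Σα)·S − ½Σα_i² = 11² − ½·51 = 95.5.
Planner sets s_i = Σα_j = 11 for every i, so S^SO = 3·11 = 33.
W^SO = (Σα)·S^SO − ½·3·(Σα)² = (3/2)·11² = 181.5.
Deadweight loss = W^SO − W^NE = 86.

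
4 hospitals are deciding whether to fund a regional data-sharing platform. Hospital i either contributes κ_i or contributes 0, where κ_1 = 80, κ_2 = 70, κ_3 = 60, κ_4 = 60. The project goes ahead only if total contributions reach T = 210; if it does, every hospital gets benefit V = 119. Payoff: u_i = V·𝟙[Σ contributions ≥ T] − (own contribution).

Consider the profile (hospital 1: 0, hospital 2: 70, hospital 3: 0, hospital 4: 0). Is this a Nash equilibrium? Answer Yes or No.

Total = 70 < 210: not provided.
Hospital 1 (pledges 0, payoff 0): pledging 80 → total 150, payoff -80. No gain.
Hospital 2 (pledges 70, payoff -70): dropping to 0 → total 0, payoff 0. Profitable deviation.

No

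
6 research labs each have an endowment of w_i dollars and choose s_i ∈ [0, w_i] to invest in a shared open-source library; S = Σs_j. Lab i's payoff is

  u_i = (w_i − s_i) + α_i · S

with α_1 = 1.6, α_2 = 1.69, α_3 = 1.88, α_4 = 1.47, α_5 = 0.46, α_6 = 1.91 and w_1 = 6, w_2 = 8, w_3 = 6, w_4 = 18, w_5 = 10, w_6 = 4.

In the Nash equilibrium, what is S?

42

∂u_i/∂s_i = α_i − 1, so lab i contributes w_i if α_i > 1, else 0.
α_i > 1 for i ∈ {1, 2, 3, 4, 6}; NE contributions (6, 8, 6, 18, 0, 4), S = 42.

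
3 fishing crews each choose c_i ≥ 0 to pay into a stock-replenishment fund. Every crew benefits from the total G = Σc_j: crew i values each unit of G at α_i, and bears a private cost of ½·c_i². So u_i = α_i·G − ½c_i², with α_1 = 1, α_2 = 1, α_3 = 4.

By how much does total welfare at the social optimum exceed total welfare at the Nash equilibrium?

Crew i's FOC: ∂u_i/∂c_i = α_i − c_i = 0, so c_i* = α_i.
NE contributions = (1, 1, 4); G = 6.
W^NE = (Σα)·G − ½Σα_i² = 6² − ½·18 = 27.
Planner sets c_i = Σα_j = 6 for every i, so G^SO = 3·6 = 18.
W^SO = (Σα)·G^SO − ½·3·(Σα)² = (3/2)·6² = 54.
Deadweight loss = W^SO − W^NE = 27.

27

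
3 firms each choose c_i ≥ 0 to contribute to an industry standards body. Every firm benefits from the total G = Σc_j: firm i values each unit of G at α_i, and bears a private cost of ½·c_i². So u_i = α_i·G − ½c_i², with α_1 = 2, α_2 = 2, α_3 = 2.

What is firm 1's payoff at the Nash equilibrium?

Firm i's FOC: ∂u_i/∂c_i = α_i − c_i = 0, so c_i* = α_i.
NE contributions = (2, 2, 2); G = 6.
u_1 = α_1·G − ½·(c_1)² = 2·6 − ½·2² = 10.

10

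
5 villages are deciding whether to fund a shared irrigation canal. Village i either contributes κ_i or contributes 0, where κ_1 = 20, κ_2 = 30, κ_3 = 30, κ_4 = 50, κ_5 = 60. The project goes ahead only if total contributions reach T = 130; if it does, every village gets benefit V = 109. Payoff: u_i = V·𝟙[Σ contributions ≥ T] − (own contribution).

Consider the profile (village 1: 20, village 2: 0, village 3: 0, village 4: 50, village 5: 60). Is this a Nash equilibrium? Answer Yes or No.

Total = 130 ≥ 130: provided.
Village 1 (pledges 20, payoff 89): dropping to 0 → total 110, payoff 0. No gain.
Village 2 (pledges 0, payoff 109): pledging 30 → total 160, payoff 79. No gain.
Village 3 (pledges 0, payoff 109): pledging 30 → total 160, payoff 79. No gain.
Village 4 (pledges 50, payoff 59): dropping to 0 → total 80, payoff 0. No gain.
Village 5 (pledges 60, payoff 49): dropping to 0 → total 70, payoff 0. No gain.

Yes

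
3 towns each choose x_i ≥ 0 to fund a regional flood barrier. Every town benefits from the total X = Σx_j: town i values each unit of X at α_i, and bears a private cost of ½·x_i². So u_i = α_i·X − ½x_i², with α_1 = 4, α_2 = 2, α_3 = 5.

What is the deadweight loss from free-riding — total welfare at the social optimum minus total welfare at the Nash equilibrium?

Town i's FOC: ∂u_i/∂x_i = α_i − x_i = 0, so x_i* = α_i.
NE contributions = (4, 2, 5); X = 11.
W^NE = (Σα)·X − ½Σα_i² = 11² − ½·45 = 98.5.
Planner sets x_i = Σα_j = 11 for every i, so X^SO = 3·11 = 33.
W^SO = (Σα)·X^SO − ½·3·(Σα)² = (3/2)·11² = 181.5.
Deadweight loss = W^SO − W^NE = 83.

83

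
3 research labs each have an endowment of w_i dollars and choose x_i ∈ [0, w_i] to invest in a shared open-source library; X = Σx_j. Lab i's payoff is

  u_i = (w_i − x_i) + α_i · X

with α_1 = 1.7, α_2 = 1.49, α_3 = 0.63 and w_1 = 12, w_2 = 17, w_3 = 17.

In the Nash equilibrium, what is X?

∂u_i/∂x_i = α_i − 1, so lab i contributes w_i if α_i > 1, else 0.
α_i > 1 for i ∈ {1, 2}; NE contributions (12, 17, 0), X = 29.

29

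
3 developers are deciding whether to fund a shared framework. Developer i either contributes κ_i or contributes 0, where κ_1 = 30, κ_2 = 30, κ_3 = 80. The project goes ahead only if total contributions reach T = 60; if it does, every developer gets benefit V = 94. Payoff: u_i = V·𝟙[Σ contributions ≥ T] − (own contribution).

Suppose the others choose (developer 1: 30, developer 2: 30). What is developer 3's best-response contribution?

0

Others' total = 60 ≥ 60; contributing adds cost 80 for no extra benefit.
Best response: 0.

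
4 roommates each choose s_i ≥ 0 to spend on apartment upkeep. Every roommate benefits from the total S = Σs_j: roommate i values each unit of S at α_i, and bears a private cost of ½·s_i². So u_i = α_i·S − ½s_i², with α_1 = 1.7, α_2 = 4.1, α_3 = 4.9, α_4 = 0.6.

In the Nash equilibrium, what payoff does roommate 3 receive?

43.365

Roommate i's FOC: ∂u_i/∂s_i = α_i − s_i = 0, so s_i* = α_i.
NE contributions = (1.7, 4.1, 4.9, 0.6); S = 11.3.
u_3 = α_3·S − ½·(s_3)² = 4.9·11.3 − ½·4.9² = 43.365.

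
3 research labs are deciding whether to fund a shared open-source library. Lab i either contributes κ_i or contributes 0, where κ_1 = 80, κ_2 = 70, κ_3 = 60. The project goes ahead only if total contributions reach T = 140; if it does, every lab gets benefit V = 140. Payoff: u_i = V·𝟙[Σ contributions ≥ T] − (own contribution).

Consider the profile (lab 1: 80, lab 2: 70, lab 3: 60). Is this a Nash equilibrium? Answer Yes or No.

No

Total = 210 ≥ 140: provided.
Lab 1 (pledges 80, payoff 60): dropping to 0 → total 130, payoff 0. No gain.
Lab 2 (pledges 70, payoff 70): dropping to 0 → total 140, payoff 140. Profitable deviation.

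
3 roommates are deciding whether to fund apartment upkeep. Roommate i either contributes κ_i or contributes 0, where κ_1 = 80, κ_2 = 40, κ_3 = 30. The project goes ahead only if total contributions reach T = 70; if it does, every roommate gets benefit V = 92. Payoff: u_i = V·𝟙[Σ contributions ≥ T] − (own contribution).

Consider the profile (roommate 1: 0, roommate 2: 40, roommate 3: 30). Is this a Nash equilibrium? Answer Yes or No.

Total = 70 ≥ 70: provided.
Roommate 1 (pledges 0, payoff 92): pledging 80 → total 150, payoff 12. No gain.
Roommate 2 (pledges 40, payoff 52): dropping to 0 → total 30, payoff 0. No gain.
Roommate 3 (pledges 30, payoff 62): dropping to 0 → total 40, payoff 0. No gain.

Yes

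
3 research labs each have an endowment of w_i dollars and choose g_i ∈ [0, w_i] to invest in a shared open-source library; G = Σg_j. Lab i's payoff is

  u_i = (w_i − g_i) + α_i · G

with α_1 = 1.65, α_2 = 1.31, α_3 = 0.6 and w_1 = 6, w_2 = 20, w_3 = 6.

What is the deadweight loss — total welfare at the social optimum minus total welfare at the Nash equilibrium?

15.36

∂u_i/∂g_i = α_i − 1, so lab i contributes w_i if α_i > 1, else 0.
α_i > 1 for i ∈ {1, 2}; NE contributions (6, 20, 0), G = 26.
W^NE = Σw_i − G^NE + (Σα_i)·G^NE = 32 + 2.56·26 = 98.56.
Planner: ∂(Σu_j)/∂g_i = Σα_j − 1 = 2.56 > 0, so everyone contributes w_i; G^SO = 32, W^SO = 32 + 2.56·32 = 113.92.
Deadweight loss = 15.36.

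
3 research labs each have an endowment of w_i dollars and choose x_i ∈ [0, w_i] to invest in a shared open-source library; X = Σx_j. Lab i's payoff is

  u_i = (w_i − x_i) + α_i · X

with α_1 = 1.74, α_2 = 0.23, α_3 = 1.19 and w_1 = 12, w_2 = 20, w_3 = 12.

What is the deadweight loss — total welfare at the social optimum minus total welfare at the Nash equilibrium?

∂u_i/∂x_i = α_i − 1, so lab i contributes w_i if α_i > 1, else 0.
α_i > 1 for i ∈ {1, 3}; NE contributions (12, 0, 12), X = 24.
W^NE = Σw_i − X^NE + (Σα_i)·X^NE = 44 + 2.16·24 = 95.84.
Planner: ∂(Σu_j)/∂x_i = Σα_j − 1 = 2.16 > 0, so everyone contributes w_i; X^SO = 44, W^SO = 44 + 2.16·44 = 139.04.
Deadweight loss = 43.2.

43.2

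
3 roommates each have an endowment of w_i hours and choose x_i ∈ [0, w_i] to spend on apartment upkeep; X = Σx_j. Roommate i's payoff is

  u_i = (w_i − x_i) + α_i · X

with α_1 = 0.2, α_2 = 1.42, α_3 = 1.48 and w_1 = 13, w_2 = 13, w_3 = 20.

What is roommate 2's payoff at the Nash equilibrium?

∂u_i/∂x_i = α_i − 1, so roommate i contributes w_i if α_i > 1, else 0.
α_i > 1 for i ∈ {2, 3}; NE contributions (0, 13, 20), X = 33.
u_2 = (13 − 13) + 1.42·33 = 46.86.

46.86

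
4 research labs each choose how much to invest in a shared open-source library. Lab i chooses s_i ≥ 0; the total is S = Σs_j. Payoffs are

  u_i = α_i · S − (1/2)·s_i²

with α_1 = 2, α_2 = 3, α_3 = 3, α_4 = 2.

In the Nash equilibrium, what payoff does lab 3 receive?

Lab i's FOC: ∂u_i/∂s_i = α_i − s_i = 0, so s_i* = α_i.
NE contributions = (2, 3, 3, 2); S = 10.
u_3 = α_3·S − ½·(s_3)² = 3·10 − ½·3² = 25.5.

25.5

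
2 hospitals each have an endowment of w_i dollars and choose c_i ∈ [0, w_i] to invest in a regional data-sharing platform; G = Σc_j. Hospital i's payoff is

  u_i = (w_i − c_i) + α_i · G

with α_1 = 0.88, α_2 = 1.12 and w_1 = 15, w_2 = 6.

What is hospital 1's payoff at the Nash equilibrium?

∂u_i/∂c_i = α_i − 1, so hospital i contributes w_i if α_i > 1, else 0.
α_i > 1 for i ∈ {2}; NE contributions (0, 6), G = 6.
u_1 = (15 − 0) + 0.88·6 = 20.28.

20.28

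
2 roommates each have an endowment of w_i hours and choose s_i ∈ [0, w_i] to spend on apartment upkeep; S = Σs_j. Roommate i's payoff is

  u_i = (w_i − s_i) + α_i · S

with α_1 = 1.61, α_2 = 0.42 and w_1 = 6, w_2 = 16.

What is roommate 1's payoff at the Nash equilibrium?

9.66

∂u_i/∂s_i = α_i − 1, so roommate i contributes w_i if α_i > 1, else 0.
α_i > 1 for i ∈ {1}; NE contributions (6, 0), S = 6.
u_1 = (6 − 6) + 1.61·6 = 9.66.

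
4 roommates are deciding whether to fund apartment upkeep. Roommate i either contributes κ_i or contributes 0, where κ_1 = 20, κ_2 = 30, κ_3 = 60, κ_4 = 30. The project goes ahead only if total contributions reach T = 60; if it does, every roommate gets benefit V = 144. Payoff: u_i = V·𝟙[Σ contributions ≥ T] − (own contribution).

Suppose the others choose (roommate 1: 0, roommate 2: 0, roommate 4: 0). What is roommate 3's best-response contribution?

60

Others' total = 0. Contributing 60 brings total to 60 ≥ 60: gain V − κ_3 = 84.
Best response: 60.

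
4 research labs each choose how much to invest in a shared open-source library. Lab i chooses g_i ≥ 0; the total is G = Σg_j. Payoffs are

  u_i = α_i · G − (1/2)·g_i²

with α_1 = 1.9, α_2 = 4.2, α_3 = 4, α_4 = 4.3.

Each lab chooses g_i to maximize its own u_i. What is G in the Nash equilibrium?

14.4

Lab i's FOC: ∂u_i/∂g_i = α_i − g_i = 0, so g_i* = α_i.
NE contributions = (1.9, 4.2, 4, 4.3); G = 14.4.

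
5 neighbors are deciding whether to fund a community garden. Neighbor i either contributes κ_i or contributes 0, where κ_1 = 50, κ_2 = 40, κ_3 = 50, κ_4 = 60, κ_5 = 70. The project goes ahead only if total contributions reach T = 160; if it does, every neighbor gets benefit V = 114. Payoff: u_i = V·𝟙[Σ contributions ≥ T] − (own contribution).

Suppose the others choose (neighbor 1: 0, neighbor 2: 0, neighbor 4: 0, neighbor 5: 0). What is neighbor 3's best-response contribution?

0

Others' total = 0. Even contributing 50 gives 50 < 160: no benefit either way.
Best response: 0.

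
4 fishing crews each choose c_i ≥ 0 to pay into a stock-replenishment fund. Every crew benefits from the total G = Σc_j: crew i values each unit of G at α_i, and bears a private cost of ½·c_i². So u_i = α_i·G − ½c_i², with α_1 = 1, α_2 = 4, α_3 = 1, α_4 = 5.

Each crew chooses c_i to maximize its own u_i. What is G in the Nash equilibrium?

Crew i's FOC: ∂u_i/∂c_i = α_i − c_i = 0, so c_i* = α_i.
NE contributions = (1, 4, 1, 5); G = 11.

11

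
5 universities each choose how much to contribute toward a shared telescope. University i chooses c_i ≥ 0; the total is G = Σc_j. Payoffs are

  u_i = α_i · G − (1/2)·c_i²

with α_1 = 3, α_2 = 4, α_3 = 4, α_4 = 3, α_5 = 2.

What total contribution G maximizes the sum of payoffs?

80

Planner FOC: ∂(Σu_j)/∂c_i = (Σα_j) − c_i = 0, so c_i^SO = Σα_j = 16 for every i; G^SO = 80.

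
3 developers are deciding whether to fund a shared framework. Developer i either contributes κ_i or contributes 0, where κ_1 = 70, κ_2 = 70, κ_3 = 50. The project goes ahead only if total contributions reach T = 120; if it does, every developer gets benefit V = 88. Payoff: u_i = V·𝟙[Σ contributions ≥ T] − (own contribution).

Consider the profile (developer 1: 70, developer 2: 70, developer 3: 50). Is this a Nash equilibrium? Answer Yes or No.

No

Total = 190 ≥ 120: provided.
Developer 1 (pledges 70, payoff 18): dropping to 0 → total 120, payoff 88. Profitable deviation.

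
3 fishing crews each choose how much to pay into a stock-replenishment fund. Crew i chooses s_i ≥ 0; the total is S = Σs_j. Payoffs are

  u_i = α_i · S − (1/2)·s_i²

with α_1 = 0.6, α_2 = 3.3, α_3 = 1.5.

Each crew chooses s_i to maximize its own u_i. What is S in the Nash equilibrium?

Crew i's FOC: ∂u_i/∂s_i = α_i − s_i = 0, so s_i* = α_i.
NE contributions = (0.6, 3.3, 1.5); S = 5.4.

5.4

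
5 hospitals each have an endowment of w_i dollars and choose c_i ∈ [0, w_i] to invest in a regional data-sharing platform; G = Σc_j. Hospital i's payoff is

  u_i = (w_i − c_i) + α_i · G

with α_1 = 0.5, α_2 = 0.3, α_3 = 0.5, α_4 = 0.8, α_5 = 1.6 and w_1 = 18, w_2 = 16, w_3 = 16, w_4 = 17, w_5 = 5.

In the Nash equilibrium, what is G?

5

∂u_i/∂c_i = α_i − 1, so hospital i contributes w_i if α_i > 1, else 0.
α_i > 1 for i ∈ {5}; NE contributions (0, 0, 0, 0, 5), G = 5.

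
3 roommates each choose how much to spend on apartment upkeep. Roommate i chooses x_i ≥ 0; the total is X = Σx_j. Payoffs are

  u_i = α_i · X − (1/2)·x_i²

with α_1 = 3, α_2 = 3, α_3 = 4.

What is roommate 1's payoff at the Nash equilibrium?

Roommate i's FOC: ∂u_i/∂x_i = α_i − x_i = 0, so x_i* = α_i.
NE contributions = (3, 3, 4); X = 10.
u_1 = α_1·X − ½·(x_1)² = 3·10 − ½·3² = 25.5.

25.5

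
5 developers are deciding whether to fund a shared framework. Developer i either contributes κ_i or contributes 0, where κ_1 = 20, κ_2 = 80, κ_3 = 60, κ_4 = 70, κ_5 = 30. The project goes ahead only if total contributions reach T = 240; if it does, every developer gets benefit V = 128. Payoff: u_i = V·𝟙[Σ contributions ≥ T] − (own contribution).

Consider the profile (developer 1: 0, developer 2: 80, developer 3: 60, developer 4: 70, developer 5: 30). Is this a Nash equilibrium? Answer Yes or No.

Yes

Total = 240 ≥ 240: provided.
Developer 1 (pledges 0, payoff 128): pledging 20 → total 260, payoff 108. No gain.
Developer 2 (pledges 80, payoff 48): dropping to 0 → total 160, payoff 0. No gain.
Developer 3 (pledges 60, payoff 68): dropping to 0 → total 180, payoff 0. No gain.
Developer 4 (pledges 70, payoff 58): dropping to 0 → total 170, payoff 0. No gain.
Developer 5 (pledges 30, payoff 98): dropping to 0 → total 210, payoff 0. No gain.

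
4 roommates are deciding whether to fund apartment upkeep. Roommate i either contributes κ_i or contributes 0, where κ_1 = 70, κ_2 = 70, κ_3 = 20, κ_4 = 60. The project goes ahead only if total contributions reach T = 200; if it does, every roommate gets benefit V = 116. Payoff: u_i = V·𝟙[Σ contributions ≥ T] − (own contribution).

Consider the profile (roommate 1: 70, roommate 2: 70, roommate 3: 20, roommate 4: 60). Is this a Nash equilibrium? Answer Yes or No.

Total = 220 ≥ 200: provided.
Roommate 1 (pledges 70, payoff 46): dropping to 0 → total 150, payoff 0. No gain.
Roommate 2 (pledges 70, payoff 46): dropping to 0 → total 150, payoff 0. No gain.
Roommate 3 (pledges 20, payoff 96): dropping to 0 → total 200, payoff 116. Profitable deviation.

No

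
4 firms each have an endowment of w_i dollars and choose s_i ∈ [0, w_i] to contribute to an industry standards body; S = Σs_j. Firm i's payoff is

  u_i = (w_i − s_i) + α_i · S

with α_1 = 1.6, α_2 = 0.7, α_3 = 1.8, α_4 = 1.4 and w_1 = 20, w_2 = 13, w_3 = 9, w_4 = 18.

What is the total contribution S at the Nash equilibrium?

∂u_i/∂s_i = α_i − 1, so firm i contributes w_i if α_i > 1, else 0.
α_i > 1 for i ∈ {1, 3, 4}; NE contributions (20, 0, 9, 18), S = 47.

47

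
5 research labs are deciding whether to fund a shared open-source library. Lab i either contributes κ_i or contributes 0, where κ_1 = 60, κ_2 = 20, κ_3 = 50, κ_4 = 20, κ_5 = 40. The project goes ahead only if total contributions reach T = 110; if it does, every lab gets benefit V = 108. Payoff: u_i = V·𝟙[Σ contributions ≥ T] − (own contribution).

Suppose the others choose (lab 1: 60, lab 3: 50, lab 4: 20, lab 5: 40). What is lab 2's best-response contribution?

0

Others' total = 170 ≥ 110; contributing adds cost 20 for no extra benefit.
Best response: 0.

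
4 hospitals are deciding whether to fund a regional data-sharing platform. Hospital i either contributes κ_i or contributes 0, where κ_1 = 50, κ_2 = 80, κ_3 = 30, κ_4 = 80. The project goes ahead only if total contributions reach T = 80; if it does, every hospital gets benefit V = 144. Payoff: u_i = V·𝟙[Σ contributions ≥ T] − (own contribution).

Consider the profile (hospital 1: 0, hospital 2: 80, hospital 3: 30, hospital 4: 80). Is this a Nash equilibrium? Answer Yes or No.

No

Total = 190 ≥ 80: provided.
Hospital 1 (pledges 0, payoff 144): pledging 50 → total 240, payoff 94. No gain.
Hospital 2 (pledges 80, payoff 64): dropping to 0 → total 110, payoff 144. Profitable deviation.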